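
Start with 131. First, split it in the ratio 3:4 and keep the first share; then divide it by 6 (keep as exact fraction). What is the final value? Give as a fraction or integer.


Start with 131.
Step 1: Split 3:4, first share = 131 * 3/7 = 393/7
Step 2: Divide by 6: 393/7 / 6 = 131/14
Final result = 131/14

131/14


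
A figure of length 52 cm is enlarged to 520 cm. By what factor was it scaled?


Original length = 52 cm
Scaled length = 520 cm
Scale factor = 520 / 52
= 10

10


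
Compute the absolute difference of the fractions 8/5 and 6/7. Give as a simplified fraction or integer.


Simplify: 8/5 = 8/5 and 6/7 = 6/7
Find common denominator: LCD = 35
Convert: 56/35 and 30/35
Difference = |56 - 30|/35 = 26/35
Simplified = 26/35

26/35


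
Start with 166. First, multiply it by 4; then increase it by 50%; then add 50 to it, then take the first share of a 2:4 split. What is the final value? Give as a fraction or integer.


Start with 166.
Step 1: Multiply by 4: 166 * 4 = 664
Step 2: Increase by 50%: 664 * 150/100 = 996
Step 3: Add 50: 996+50=1046; split 2:4 first = 1046*2/6 = 1046/3
Final result = 1046/3

1046/3


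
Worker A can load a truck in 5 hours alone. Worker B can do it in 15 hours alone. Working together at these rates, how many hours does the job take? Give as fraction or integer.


Rate of A = 1/5 job per hour
Rate of B = 1/15 job per hour
Combined rate = 1/5 + 1/15
Find common denominator: (15 + 5)/(5*15) = 20/75
Combined rate = 4/15 job per hour
Time together = 1 / (4/15) = 15/4 hours

15/4


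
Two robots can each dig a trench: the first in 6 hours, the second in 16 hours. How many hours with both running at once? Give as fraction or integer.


Rate of A = 1/6 job per hour
Rate of B = 1/16 job per hour
Combined rate = 1/6 + 1/16
Find common denominator: (16 + 6)/(6*16) = 22/96
Combined rate = 11/48 job per hour
Time together = 1 / (11/48) = 48/11 hours

48/11


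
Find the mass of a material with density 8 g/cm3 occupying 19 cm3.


Using mass = density * volume
Density = 8 g/cm3
Volume = 19 cm3
Mass = 8 * 19
= 152 g

152


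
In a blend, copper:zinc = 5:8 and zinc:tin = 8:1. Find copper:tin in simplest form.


Given a:b = 5:8 and b:c = 8:1
Make b consistent. Multiply first ratio by 8: a:b = 40:64
Multiply second ratio by 8: b:c = 64:8
Now b = 64 in both, so a:b:c = 40:64:8
Therefore a:c = 40:8
Simplify by GCD: a:c = 5:1

5:1


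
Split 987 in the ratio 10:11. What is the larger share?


Total parts = 10 + 11 = 21
Value per part = 987 / 21 = 47
First share = 10 * 47 = 470
Second share = 11 * 47 = 517
Larger share = 517

517


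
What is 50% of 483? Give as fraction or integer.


Compute 50% of 483
Convert percentage: 50% = 50/100
Multiply: 483 * 50/100
= 24150/100
= 483/2

483/2


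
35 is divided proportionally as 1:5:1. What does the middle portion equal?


Ratio = 1:5:1
Total parts = 1 + 5 + 1 = 7
Value per part = 35 / 7 = 5
First share = 1 * 5 = 5
Middle share = 5 * 5 = 25
Third share = 1 * 5 = 5

25


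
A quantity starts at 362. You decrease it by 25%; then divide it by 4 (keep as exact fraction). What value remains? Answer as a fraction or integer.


Start with 362.
Step 1: Decrease by 25%: 362 * 75/100 = 543/2
Step 2: Divide by 4: 543/2 / 4 = 543/8
Final result = 543/8

543/8


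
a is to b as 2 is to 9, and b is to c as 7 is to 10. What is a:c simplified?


Given a:b = 2:9 and b:c = 7:10
Make b consistent. Multiply first ratio by 7: a:b = 14:63
Multiply second ratio by 9: b:c = 63:90
Now b = 63 in both, so a:b:c = 14:63:90
Therefore a:c = 14:90
Simplify by GCD: a:c = 7:45

7:45


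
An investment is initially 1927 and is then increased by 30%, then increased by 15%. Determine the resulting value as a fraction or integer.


Start: 1927
Step 1: increase by 30% => multiply by 130/100
  1927 * 130/100 = 25051/10
Step 2: increase by 15% => multiply by 115/100
  25051/10 * 115/100 = 576173/200
Final value = 576173/200

576173/200


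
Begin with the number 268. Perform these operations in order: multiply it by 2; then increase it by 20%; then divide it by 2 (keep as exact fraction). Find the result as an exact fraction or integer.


Start with 268.
Step 1: Multiply by 2: 268 * 2 = 536
Step 2: Increase by 20%: 536 * 120/100 = 3216/5
Step 3: Divide by 2: 3216/5 / 2 = 1608/5
Final result = 1608/5

1608/5


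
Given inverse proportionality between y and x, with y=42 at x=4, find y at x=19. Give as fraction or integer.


Inverse proportion: y = k/x
Find k: k = 4 * 42 = 168
Compute y at x=19: y = 168/19
y = 168/19

168/19


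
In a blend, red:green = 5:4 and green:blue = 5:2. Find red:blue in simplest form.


Given a:b = 5:4 and b:c = 5:2
Make b consistent. Multiply first ratio by 5: a:b = 25:20
Multiply second ratio by 4: b:c = 20:8
Now b = 20 in both, so a:b:c = 25:20:8
Therefore a:c = 25:8
Simplify by GCD: a:c = 25:8

25:8


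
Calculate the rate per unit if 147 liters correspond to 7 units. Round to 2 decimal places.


Total liters = 147
Number of units = 7
Unit rate = 147 / 7
= 21 liters per unit

21


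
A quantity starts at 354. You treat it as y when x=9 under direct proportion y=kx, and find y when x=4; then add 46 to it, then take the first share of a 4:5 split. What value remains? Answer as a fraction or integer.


Start with 354.
Step 1: Direct prop: k = (354)/9; new y = k*4 = 354*4/9 = 472/3
Step 2: Add 46: 472/3+46=610/3; split 4:5 first = 610/3*4/9 = 2440/27
Final result = 2440/27

2440/27


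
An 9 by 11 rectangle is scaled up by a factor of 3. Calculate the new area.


Original dimensions: 9 x 11
Enlargement factor = 3
New width = 9 * 3 = 27
New height = 11 * 3 = 33
New area = 27 * 33 = 891

891


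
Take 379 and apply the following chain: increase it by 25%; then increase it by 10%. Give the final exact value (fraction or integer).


Start with 379.
Step 1: Increase by 25%: 379 * 125/100 = 1895/4
Step 2: Increase by 10%: 1895/4 * 110/100 = 4169/8
Final result = 4169/8

4169/8


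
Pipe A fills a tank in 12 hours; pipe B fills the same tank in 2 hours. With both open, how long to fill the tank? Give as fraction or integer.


Rate of A = 1/12 job per hour
Rate of B = 1/2 job per hour
Combined rate = 1/12 + 1/2
Find common denominator: (2 + 12)/(12*2) = 14/24
Combined rate = 7/12 job per hour
Time together = 1 / (7/12) = 12/7 hours

12/7


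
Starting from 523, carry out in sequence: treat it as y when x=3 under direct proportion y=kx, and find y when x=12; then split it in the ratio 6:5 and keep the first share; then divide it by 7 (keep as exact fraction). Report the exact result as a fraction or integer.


Start with 523.
Step 1: Direct prop: k = (523)/3; new y = k*12 = 523*12/3 = 2092
Step 2: Split 6:5, first share = 2092 * 6/11 = 12552/11
Step 3: Divide by 7: 12552/11 / 7 = 12552/77
Final result = 12552/77

12552/77


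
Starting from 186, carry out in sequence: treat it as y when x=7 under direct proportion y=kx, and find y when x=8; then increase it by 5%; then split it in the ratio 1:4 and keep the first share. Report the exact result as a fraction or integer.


Start with 186.
Step 1: Direct prop: k = (186)/7; new y = k*8 = 186*8/7 = 1488/7
Step 2: Increase by 5%: 1488/7 * 105/100 = 1116/5
Step 3: Split 1:4, first share = 1116/5 * 1/5 = 1116/25
Final result = 1116/25

1116/25


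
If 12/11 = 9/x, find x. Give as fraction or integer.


Setting up: 12/11 = 9/x
Cross multiply: 12 * x = 11 * 9
12x = 99
x = 99/12
x = 33/4

33/4


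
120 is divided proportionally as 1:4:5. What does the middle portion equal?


Ratio = 1:4:5
Total parts = 1 + 4 + 5 = 10
Value per part = 120 / 10 = 12
First share = 1 * 12 = 12
Middle share = 4 * 12 = 48
Third share = 5 * 12 = 60

48


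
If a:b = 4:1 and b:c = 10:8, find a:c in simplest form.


Given a:b = 4:1 and b:c = 10:8
Make b consistent. Multiply first ratio by 10: a:b = 40:10
Multiply second ratio by 1: b:c = 10:8
Now b = 10 in both, so a:b:c = 40:10:8
Therefore a:c = 40:8
Simplify by GCD: a:c = 5:1

5:1


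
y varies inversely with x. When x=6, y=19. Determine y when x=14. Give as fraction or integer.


Inverse proportion: y = k/x
Find k: k = 6 * 19 = 114
Compute y at x=14: y = 114/14
y = 57/7

57/7


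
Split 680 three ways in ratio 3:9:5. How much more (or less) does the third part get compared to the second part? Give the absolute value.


Total parts = 3 + 9 + 5 = 17
Value per part = 680 / 17 = 40
Shares: 3*40=120, 9*40=360, 5*40=200
Third share = 200, second share = 360
Difference = |200 - 360| = 160

160


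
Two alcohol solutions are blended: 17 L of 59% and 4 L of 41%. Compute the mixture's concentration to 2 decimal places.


Solute in mixture 1 = 59% of 17 L = 17*59/100 = 1003/100 L
Solute in mixture 2 = 41% of 4 L = 4*41/100 = 41/25 L
Total solute = 1003/100 + 41/25 = 1167/100 L
Total volume = 17 + 4 = 21 L
Final concentration = 1167/100/21 * 100 = 55.57%

55.57


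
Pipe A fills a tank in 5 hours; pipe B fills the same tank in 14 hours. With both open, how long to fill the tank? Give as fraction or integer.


Rate of A = 1/5 job per hour
Rate of B = 1/14 job per hour
Combined rate = 1/5 + 1/14
Find common denominator: (14 + 5)/(5*14) = 19/70
Combined rate = 19/70 job per hour
Time together = 1 / (19/70) = 70/19 hours

70/19


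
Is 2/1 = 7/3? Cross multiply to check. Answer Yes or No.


Cross multiply to check 2/1 = 7/3
Left cross product: 2 * 3 = 6
Right cross product: 1 * 7 = 7
6 != 7
Not equal, so proportions differ => No

No


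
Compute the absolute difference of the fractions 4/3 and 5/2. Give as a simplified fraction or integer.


Simplify: 4/3 = 4/3 and 5/2 = 5/2
Find common denominator: LCD = 6
Convert: 8/6 and 15/6
Difference = |8 - 15|/6 = 7/6
Simplified = 7/6

7/6


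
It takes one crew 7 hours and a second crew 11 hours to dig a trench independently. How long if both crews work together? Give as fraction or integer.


Rate of A = 1/7 job per hour
Rate of B = 1/11 job per hour
Combined rate = 1/7 + 1/11
Find common denominator: (11 + 7)/(7*11) = 18/77
Combined rate = 18/77 job per hour
Time together = 1 / (18/77) = 77/18 hours

77/18


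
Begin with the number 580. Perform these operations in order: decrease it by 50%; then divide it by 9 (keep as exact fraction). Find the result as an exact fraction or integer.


Start with 580.
Step 1: Decrease by 50%: 580 * 50/100 = 290
Step 2: Divide by 9: 290 / 9 = 290/9
Final result = 290/9

290/9


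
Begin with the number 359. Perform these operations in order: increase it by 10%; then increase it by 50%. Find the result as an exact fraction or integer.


Start with 359.
Step 1: Increase by 10%: 359 * 110/100 = 3949/10
Step 2: Increase by 50%: 3949/10 * 150/100 = 11847/20
Final result = 11847/20

11847/20


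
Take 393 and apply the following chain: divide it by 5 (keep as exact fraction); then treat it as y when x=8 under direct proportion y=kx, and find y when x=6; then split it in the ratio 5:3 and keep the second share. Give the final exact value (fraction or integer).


Start with 393.
Step 1: Divide by 5: 393 / 5 = 393/5
Step 2: Direct prop: k = (393/5)/8; new y = k*6 = 393/5*6/8 = 1179/20
Step 3: Split 5:3, second share = 1179/20 * 3/8 = 3537/160
Final result = 3537/160

3537/160


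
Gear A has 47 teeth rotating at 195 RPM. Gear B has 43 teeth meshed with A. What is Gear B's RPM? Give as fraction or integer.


Gear ratio: teeth_A * RPM_A = teeth_B * RPM_B
47 * 195 = 43 * RPM_B
9165 = 43 * RPM_B
RPM_B = 9165 / 43
RPM_B = 9165/43

9165/43


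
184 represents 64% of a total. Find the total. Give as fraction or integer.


Given: 184 is 64% of the whole
Set up: 184 = 64/100 * whole
whole = 184 * 100 / 64
whole = 18400 / 64
whole = 575/2

575/2


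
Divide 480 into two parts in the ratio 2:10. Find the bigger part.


Total parts = 2 + 10 = 12
Value per part = 480 / 12 = 40
First share = 2 * 40 = 80
Second share = 10 * 40 = 400
Larger share = 400

400


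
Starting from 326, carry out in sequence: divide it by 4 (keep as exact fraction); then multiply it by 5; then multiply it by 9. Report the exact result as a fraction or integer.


Start with 326.
Step 1: Divide by 4: 326 / 4 = 163/2
Step 2: Multiply by 5: 163/2 * 5 = 815/2
Step 3: Multiply by 9: 815/2 * 9 = 7335/2
Final result = 7335/2

7335/2


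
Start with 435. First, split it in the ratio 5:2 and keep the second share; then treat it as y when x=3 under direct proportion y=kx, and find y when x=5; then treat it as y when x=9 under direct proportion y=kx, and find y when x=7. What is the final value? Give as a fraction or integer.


Start with 435.
Step 1: Split 5:2, second share = 435 * 2/7 = 870/7
Step 2: Direct prop: k = (870/7)/3; new y = k*5 = 870/7*5/3 = 1450/7
Step 3: Direct prop: k = (1450/7)/9; new y = k*7 = 1450/7*7/9 = 1450/9
Final result = 1450/9

1450/9


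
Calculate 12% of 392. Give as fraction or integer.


Compute 12% of 392
Convert percentage: 12% = 12/100
Multiply: 392 * 12/100
= 4704/100
= 1176/25

1176/25


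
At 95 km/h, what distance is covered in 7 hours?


Using distance = speed * time
Speed = 95 km/h
Time = 7 hours
Distance = 95 * 7
= 665 km

665


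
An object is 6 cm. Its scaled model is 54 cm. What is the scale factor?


Original length = 6 cm
Scaled length = 54 cm
Scale factor = 54 / 6
= 9

9


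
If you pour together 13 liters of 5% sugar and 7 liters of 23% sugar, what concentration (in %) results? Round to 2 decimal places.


Solute in mixture 1 = 5% of 13 L = 13*5/100 = 13/20 L
Solute in mixture 2 = 23% of 7 L = 7*23/100 = 161/100 L
Total solute = 13/20 + 161/100 = 113/50 L
Total volume = 13 + 7 = 20 L
Final concentration = 113/50/20 * 100 = 11.30%

11.30


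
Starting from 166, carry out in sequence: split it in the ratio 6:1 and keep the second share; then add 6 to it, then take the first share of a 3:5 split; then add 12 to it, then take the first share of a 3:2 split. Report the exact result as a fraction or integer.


Start with 166.
Step 1: Split 6:1, second share = 166 * 1/7 = 166/7
Step 2: Add 6: 166/7+6=208/7; split 3:5 first = 208/7*3/8 = 78/7
Step 3: Add 12: 78/7+12=162/7; split 3:2 first = 162/7*3/5 = 486/35
Final result = 486/35

486/35


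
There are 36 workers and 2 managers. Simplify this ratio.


Find GCD(36, 2)
GCD = 2
Divide both by 2: 36/2 = 18, 2/2 = 1
Simplified ratio = 18:1

18:1


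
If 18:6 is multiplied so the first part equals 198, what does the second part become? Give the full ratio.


Original ratio: 18:6
First term target: 198
Scale factor = 198 / 18 = 11
Multiply second term: 6 * 11 = 66
Equivalent ratio = 198:66

198:66


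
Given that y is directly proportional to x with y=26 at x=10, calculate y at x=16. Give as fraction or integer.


Direct proportion: y = kx
Find k: k = 26/10 = 13/5
Compute y at x=16: y = 13/5 * 16
y = 208/5

208/5


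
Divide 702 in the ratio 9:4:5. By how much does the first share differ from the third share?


Total parts = 9 + 4 + 5 = 18
Value per part = 702 / 18 = 39
Shares: 9*39=351, 4*39=156, 5*39=195
First share = 351, third share = 195
Difference = |351 - 195| = 156

156


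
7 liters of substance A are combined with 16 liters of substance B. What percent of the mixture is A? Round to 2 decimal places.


Volume of A = 7 L
Volume of B = 16 L
Total volume = 7 + 16 = 23 L
Percentage of A = (7/23) * 100
= 30.43%

30.43


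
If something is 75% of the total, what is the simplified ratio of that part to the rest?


Part = 75%, Remainder = 25%
Ratio = 75:25
GCD(75, 25) = 25
Simplify: 3:1 = 3:1

3:1


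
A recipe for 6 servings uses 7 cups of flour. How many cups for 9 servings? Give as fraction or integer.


Original: 7 cups for 6 servings
Target servings = 9
Scaling factor = 9/6
New amount = 7 * 9/6
= 63/6
= 21/2 cups

21/2


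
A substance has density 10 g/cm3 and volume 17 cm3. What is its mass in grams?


Using mass = density * volume
Density = 10 g/cm3
Volume = 17 cm3
Mass = 10 * 17
= 170 g

170


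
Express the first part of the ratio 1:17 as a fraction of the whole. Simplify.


Total parts = 1 + 17 = 18
First part fraction = 1/18
Simplify: 1/18 = 1/18

1/18


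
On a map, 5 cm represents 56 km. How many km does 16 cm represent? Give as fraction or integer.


Map scale: 5 cm = 56 km
Measured distance on map = 16 cm
Set up proportion: 16 * 56 / 5
= 896 / 5
= 896/5 km

896/5


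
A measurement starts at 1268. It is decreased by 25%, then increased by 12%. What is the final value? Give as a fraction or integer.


Start: 1268
Step 1: decrease by 25% => multiply by 75/100
  1268 * 75/100 = 951
Step 2: increase by 12% => multiply by 112/100
  951 * 112/100 = 26628/25
Final value = 26628/25

26628/25


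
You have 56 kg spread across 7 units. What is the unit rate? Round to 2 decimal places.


Total kg = 56
Number of units = 7
Unit rate = 56 / 7
= 8 kg per unit

8


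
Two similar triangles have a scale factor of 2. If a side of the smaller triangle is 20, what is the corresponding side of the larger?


Similar triangles have proportional sides
Scale factor = 2
Smaller side = 20
Corresponding larger side = 20 * 2
= 40

40


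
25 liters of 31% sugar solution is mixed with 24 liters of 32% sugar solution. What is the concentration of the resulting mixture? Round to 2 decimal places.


Solute in mixture 1 = 31% of 25 L = 25*31/100 = 31/4 L
Solute in mixture 2 = 32% of 24 L = 24*32/100 = 192/25 L
Total solute = 31/4 + 192/25 = 1543/100 L
Total volume = 25 + 24 = 49 L
Final concentration = 1543/100/49 * 100 = 31.49%

31.49


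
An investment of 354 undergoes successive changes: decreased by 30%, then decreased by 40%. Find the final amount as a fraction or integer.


Start: 354
Step 1: decrease by 30% => multiply by 70/100
  354 * 70/100 = 1239/5
Step 2: decrease by 40% => multiply by 60/100
  1239/5 * 60/100 = 3717/25
Final value = 3717/25

3717/25


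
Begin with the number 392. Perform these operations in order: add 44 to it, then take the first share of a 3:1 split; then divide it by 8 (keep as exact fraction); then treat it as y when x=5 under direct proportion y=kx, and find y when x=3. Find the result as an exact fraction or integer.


Start with 392.
Step 1: Add 44: 392+44=436; split 3:1 first = 436*3/4 = 327
Step 2: Divide by 8: 327 / 8 = 327/8
Step 3: Direct prop: k = (327/8)/5; new y = k*3 = 327/8*3/5 = 981/40
Final result = 981/40

981/40


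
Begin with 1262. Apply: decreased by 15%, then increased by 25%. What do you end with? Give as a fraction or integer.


Start: 1262
Step 1: decrease by 15% => multiply by 85/100
  1262 * 85/100 = 10727/10
Step 2: increase by 25% => multiply by 125/100
  10727/10 * 125/100 = 10727/8
Final value = 10727/8

10727/8


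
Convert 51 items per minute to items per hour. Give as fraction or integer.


Converting from per minute to per hour
Rate = 51 items per minute
Multiply by 60: 51 * 60
= 3060 items per hour

3060


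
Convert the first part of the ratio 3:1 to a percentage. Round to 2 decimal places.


Total parts = 3 + 1 = 4
First part fraction = 3/4
Percentage = (3/4) * 100
= 0.75 * 100
= 75.00%

75.00


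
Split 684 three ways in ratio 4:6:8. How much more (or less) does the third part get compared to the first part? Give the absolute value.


Total parts = 4 + 6 + 8 = 18
Value per part = 684 / 18 = 38
Shares: 4*38=152, 6*38=228, 8*38=304
Third share = 304, first share = 152
Difference = |304 - 152| = 152

152


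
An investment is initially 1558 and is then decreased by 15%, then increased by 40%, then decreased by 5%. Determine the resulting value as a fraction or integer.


Start: 1558
Step 1: decrease by 15% => multiply by 85/100
  1558 * 85/100 = 13243/10
Step 2: increase by 40% => multiply by 140/100
  13243/10 * 140/100 = 92701/50
Step 3: decrease by 5% => multiply by 95/100
  92701/50 * 95/100 = 1761319/1000
Final value = 1761319/1000

1761319/1000


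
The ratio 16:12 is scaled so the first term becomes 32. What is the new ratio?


Original ratio: 16:12
First term target: 32
Scale factor = 32 / 16 = 2
Multiply second term: 12 * 2 = 24
Equivalent ratio = 32:24

32:24


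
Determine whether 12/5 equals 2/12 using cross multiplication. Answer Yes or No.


Cross multiply to check 12/5 = 2/12
Left cross product: 12 * 12 = 144
Right cross product: 5 * 2 = 10
144 != 10
Not equal, so proportions differ => No

No


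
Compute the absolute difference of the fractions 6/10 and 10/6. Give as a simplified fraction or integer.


Simplify: 6/10 = 3/5 and 10/6 = 5/3
Find common denominator: LCD = 15
Convert: 9/15 and 25/15
Difference = |9 - 25|/15 = 16/15
Simplified = 16/15

16/15


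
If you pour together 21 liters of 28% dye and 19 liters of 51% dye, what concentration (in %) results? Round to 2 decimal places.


Solute in mixture 1 = 28% of 21 L = 21*28/100 = 147/25 L
Solute in mixture 2 = 51% of 19 L = 19*51/100 = 969/100 L
Total solute = 147/25 + 969/100 = 1557/100 L
Total volume = 21 + 19 = 40 L
Final concentration = 1557/100/40 * 100 = 38.93%

38.93


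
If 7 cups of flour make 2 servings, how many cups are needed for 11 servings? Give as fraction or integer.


Original: 7 cups for 2 servings
Target servings = 11
Scaling factor = 11/2
New amount = 7 * 11/2
= 77/2
= 77/2 cups

77/2


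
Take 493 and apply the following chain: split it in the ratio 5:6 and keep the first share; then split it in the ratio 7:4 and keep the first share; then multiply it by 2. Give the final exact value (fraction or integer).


Start with 493.
Step 1: Split 5:6, first share = 493 * 5/11 = 2465/11
Step 2: Split 7:4, first share = 2465/11 * 7/11 = 17255/121
Step 3: Multiply by 2: 17255/121 * 2 = 34510/121
Final result = 34510/121

34510/121


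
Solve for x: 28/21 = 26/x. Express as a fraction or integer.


Setting up: 28/21 = 26/x
Cross multiply: 28 * x = 21 * 26
28x = 546
x = 546/28
x = 39/2

39/2


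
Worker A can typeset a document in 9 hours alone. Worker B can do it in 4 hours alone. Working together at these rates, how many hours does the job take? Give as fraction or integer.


Rate of A = 1/9 job per hour
Rate of B = 1/4 job per hour
Combined rate = 1/9 + 1/4
Find common denominator: (4 + 9)/(9*4) = 13/36
Combined rate = 13/36 job per hour
Time together = 1 / (13/36) = 36/13 hours

36/13


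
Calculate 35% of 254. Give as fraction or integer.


Compute 35% of 254
Convert percentage: 35% = 35/100
Multiply: 254 * 35/100
= 8890/100
= 889/10

889/10


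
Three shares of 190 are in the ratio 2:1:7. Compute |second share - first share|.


Total parts = 2 + 1 + 7 = 10
Value per part = 190 / 10 = 19
Shares: 2*19=38, 1*19=19, 7*19=133
Second share = 19, first share = 38
Difference = |19 - 38| = 19

19


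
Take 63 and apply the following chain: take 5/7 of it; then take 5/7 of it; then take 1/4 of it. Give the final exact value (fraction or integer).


Start with 63.
Step 1: Take 5/7: 63 * 5/7 = 45
Step 2: Take 5/7: 45 * 5/7 = 225/7
Step 3: Take 1/4: 225/7 * 1/4 = 225/28
Final result = 225/28

225/28


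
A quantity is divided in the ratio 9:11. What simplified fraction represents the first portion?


Total parts = 9 + 11 = 20
First part fraction = 9/20
Simplify: 9/20 = 9/20

9/20


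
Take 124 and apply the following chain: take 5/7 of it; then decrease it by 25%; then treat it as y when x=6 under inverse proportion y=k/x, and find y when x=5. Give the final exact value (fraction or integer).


Start with 124.
Step 1: Take 5/7: 124 * 5/7 = 620/7
Step 2: Decrease by 25%: 620/7 * 75/100 = 465/7
Step 3: Inverse prop: k = (465/7)*6; new y = k/5 = 465/7*6/5 = 558/7
Final result = 558/7

558/7


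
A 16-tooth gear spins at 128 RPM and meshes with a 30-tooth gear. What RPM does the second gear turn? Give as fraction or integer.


Gear ratio: teeth_A * RPM_A = teeth_B * RPM_B
16 * 128 = 30 * RPM_B
2048 = 30 * RPM_B
RPM_B = 2048 / 30
RPM_B = 1024/15

1024/15


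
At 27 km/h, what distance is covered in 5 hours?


Using distance = speed * time
Speed = 27 km/h
Time = 5 hours
Distance = 27 * 5
= 135 km

135


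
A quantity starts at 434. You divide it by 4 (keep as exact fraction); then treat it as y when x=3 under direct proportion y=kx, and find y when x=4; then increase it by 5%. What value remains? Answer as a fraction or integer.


Start with 434.
Step 1: Divide by 4: 434 / 4 = 217/2
Step 2: Direct prop: k = (217/2)/3; new y = k*4 = 217/2*4/3 = 434/3
Step 3: Increase by 5%: 434/3 * 105/100 = 1519/10
Final result = 1519/10

1519/10


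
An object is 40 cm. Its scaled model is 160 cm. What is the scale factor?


Original length = 40 cm
Scaled length = 160 cm
Scale factor = 160 / 40
= 4

4


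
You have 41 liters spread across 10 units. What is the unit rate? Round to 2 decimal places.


Total liters = 41
Number of units = 10
Unit rate = 41 / 10
= 4.10 liters per unit

4.10


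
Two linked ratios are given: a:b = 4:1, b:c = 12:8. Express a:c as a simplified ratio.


Given a:b = 4:1 and b:c = 12:8
Make b consistent. Multiply first ratio by 12: a:b = 48:12
Multiply second ratio by 1: b:c = 12:8
Now b = 12 in both, so a:b:c = 48:12:8
Therefore a:c = 48:8
Simplify by GCD: a:c = 6:1

6:1


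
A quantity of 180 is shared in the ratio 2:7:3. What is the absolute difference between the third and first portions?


Total parts = 2 + 7 + 3 = 12
Value per part = 180 / 12 = 15
Shares: 2*15=30, 7*15=105, 3*15=45
Third share = 45, first share = 30
Difference = |45 - 30| = 15

15


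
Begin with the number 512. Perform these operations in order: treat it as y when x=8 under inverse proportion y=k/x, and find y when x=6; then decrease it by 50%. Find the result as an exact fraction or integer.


Start with 512.
Step 1: Inverse prop: k = (512)*8; new y = k/6 = 512*8/6 = 2048/3
Step 2: Decrease by 50%: 2048/3 * 50/100 = 1024/3
Final result = 1024/3

1024/3


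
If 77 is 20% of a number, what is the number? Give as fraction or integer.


Given: 77 is 20% of the whole
Set up: 77 = 20/100 * whole
whole = 77 * 100 / 20
whole = 7700 / 20
whole = 385

385


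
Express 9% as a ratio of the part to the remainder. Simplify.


Part = 9%, Remainder = 91%
Ratio = 9:91
GCD(9, 91) = 1
Simplify: 9:91 = 9:91

9:91


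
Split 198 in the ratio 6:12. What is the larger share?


Total parts = 6 + 12 = 18
Value per part = 198 / 18 = 11
First share = 6 * 11 = 66
Second share = 12 * 11 = 132
Larger share = 132

132


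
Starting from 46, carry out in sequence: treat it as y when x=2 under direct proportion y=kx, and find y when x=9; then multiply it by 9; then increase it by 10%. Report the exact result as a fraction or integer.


Start with 46.
Step 1: Direct prop: k = (46)/2; new y = k*9 = 46*9/2 = 207
Step 2: Multiply by 9: 207 * 9 = 1863
Step 3: Increase by 10%: 1863 * 110/100 = 20493/10
Final result = 20493/10

20493/10


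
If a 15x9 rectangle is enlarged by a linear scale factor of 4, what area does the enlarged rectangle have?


Original dimensions: 15 x 9
Enlargement factor = 4
New width = 15 * 4 = 60
New height = 9 * 4 = 36
New area = 60 * 36 = 2160

2160


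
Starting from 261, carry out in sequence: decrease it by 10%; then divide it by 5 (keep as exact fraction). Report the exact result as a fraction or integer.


Start with 261.
Step 1: Decrease by 10%: 261 * 90/100 = 2349/10
Step 2: Divide by 5: 2349/10 / 5 = 2349/50
Final result = 2349/50

2349/50


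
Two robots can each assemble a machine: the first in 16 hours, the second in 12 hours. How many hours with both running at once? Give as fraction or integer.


Rate of A = 1/16 job per hour
Rate of B = 1/12 job per hour
Combined rate = 1/16 + 1/12
Find common denominator: (12 + 16)/(16*12) = 28/192
Combined rate = 7/48 job per hour
Time together = 1 / (7/48) = 48/7 hours

48/7


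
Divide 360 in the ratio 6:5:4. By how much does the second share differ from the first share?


Total parts = 6 + 5 + 4 = 15
Value per part = 360 / 15 = 24
Shares: 6*24=144, 5*24=120, 4*24=96
Second share = 120, first share = 144
Difference = |120 - 144| = 24

24


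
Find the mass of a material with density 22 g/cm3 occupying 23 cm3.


Using mass = density * volume
Density = 22 g/cm3
Volume = 23 cm3
Mass = 22 * 23
= 506 g

506


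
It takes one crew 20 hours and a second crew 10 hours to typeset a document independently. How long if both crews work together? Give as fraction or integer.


Rate of A = 1/20 job per hour
Rate of B = 1/10 job per hour
Combined rate = 1/20 + 1/10
Find common denominator: (10 + 20)/(20*10) = 30/200
Combined rate = 3/20 job per hour
Time together = 1 / (3/20) = 20/3 hours

20/3


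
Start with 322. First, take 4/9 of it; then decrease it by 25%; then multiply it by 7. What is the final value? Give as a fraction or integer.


Start with 322.
Step 1: Take 4/9: 322 * 4/9 = 1288/9
Step 2: Decrease by 25%: 1288/9 * 75/100 = 322/3
Step 3: Multiply by 7: 322/3 * 7 = 2254/3
Final result = 2254/3

2254/3


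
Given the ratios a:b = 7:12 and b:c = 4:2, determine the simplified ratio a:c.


Given a:b = 7:12 and b:c = 4:2
Make b consistent. Multiply first ratio by 4: a:b = 28:48
Multiply second ratio by 12: b:c = 48:24
Now b = 48 in both, so a:b:c = 28:48:24
Therefore a:c = 28:24
Simplify by GCD: a:c = 7:6

7:6


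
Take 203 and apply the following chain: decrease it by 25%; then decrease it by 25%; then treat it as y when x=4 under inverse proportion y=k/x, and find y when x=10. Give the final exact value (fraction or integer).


Start with 203.
Step 1: Decrease by 25%: 203 * 75/100 = 609/4
Step 2: Decrease by 25%: 609/4 * 75/100 = 1827/16
Step 3: Inverse prop: k = (1827/16)*4; new y = k/10 = 1827/16*4/10 = 1827/40
Final result = 1827/40

1827/40


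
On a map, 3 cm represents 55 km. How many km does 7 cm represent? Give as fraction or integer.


Map scale: 3 cm = 55 km
Measured distance on map = 7 cm
Set up proportion: 7 * 55 / 3
= 385 / 3
= 385/3 km

385/3


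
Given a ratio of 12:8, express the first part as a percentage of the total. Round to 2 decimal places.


Total parts = 12 + 8 = 20
First part fraction = 12/20
Percentage = (12/20) * 100
= 0.6 * 100
= 60.00%

60.00


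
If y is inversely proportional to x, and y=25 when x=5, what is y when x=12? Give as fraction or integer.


Inverse proportion: y = k/x
Find k: k = 5 * 25 = 125
Compute y at x=12: y = 125/12
y = 125/12

125/12


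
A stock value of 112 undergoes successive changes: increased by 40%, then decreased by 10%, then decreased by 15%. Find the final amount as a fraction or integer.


Start: 112
Step 1: increase by 40% => multiply by 140/100
  112 * 140/100 = 784/5
Step 2: decrease by 10% => multiply by 90/100
  784/5 * 90/100 = 3528/25
Step 3: decrease by 15% => multiply by 85/100
  3528/25 * 85/100 = 14994/125
Final value = 14994/125

14994/125


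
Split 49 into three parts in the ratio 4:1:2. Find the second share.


Ratio = 4:1:2
Total parts = 4 + 1 + 2 = 7
Value per part = 49 / 7 = 7
First share = 4 * 7 = 28
Middle share = 1 * 7 = 7
Third share = 2 * 7 = 14

7


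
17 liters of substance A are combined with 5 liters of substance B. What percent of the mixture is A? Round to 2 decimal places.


Volume of A = 17 L
Volume of B = 5 L
Total volume = 17 + 5 = 22 L
Percentage of A = (17/22) * 100
= 77.27%

77.27


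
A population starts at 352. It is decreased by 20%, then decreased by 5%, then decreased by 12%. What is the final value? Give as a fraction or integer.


Start: 352
Step 1: decrease by 20% => multiply by 80/100
  352 * 80/100 = 1408/5
Step 2: decrease by 5% => multiply by 95/100
  1408/5 * 95/100 = 6688/25
Step 3: decrease by 12% => multiply by 88/100
  6688/25 * 88/100 = 147136/625
Final value = 147136/625

147136/625


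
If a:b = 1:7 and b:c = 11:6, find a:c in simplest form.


Given a:b = 1:7 and b:c = 11:6
Make b consistent. Multiply first ratio by 11: a:b = 11:77
Multiply second ratio by 7: b:c = 77:42
Now b = 77 in both, so a:b:c = 11:77:42
Therefore a:c = 11:42
Simplify by GCD: a:c = 11:42

11:42


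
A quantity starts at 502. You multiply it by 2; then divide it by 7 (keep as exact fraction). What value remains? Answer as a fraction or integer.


Start with 502.
Step 1: Multiply by 2: 502 * 2 = 1004
Step 2: Divide by 7: 1004 / 7 = 1004/7
Final result = 1004/7

1004/7


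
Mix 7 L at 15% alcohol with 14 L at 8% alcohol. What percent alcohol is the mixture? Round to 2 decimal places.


Solute in mixture 1 = 15% of 7 L = 7*15/100 = 21/20 L
Solute in mixture 2 = 8% of 14 L = 14*8/100 = 28/25 L
Total solute = 21/20 + 28/25 = 217/100 L
Total volume = 7 + 14 = 21 L
Final concentration = 217/100/21 * 100 = 10.33%

10.33


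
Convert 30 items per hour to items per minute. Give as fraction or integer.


Converting from per hour to per minute
Rate = 30 items per hour
Divide by 60: 30/60
= 1/2 items per minute

1/2


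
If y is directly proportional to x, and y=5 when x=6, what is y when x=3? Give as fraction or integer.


Direct proportion: y = kx
Find k: k = 5/6 = 5/6
Compute y at x=3: y = 5/6 * 3
y = 5/2

5/2


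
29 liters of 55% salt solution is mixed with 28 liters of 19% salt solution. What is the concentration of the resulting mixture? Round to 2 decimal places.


Solute in mixture 1 = 55% of 29 L = 29*55/100 = 319/20 L
Solute in mixture 2 = 19% of 28 L = 28*19/100 = 133/25 L
Total solute = 319/20 + 133/25 = 2127/100 L
Total volume = 29 + 28 = 57 L
Final concentration = 2127/100/57 * 100 = 37.32%

37.32


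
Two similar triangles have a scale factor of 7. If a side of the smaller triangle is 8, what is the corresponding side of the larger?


Similar triangles have proportional sides
Scale factor = 7
Smaller side = 8
Corresponding larger side = 8 * 7
= 56

56


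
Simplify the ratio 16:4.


Find GCD(16, 4)
GCD = 4
Divide both by 4: 16/4 = 4, 4/4 = 1
Simplified ratio = 4:1

4:1


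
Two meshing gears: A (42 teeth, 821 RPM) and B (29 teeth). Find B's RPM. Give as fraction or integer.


Gear ratio: teeth_A * RPM_A = teeth_B * RPM_B
42 * 821 = 29 * RPM_B
34482 = 29 * RPM_B
RPM_B = 34482 / 29
RPM_B = 34482/29

34482/29


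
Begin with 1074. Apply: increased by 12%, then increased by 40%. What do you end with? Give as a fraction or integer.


Start: 1074
Step 1: increase by 12% => multiply by 112/100
  1074 * 112/100 = 30072/25
Step 2: increase by 40% => multiply by 140/100
  30072/25 * 140/100 = 210504/125
Final value = 210504/125

210504/125


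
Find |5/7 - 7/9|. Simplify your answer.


Simplify: 5/7 = 5/7 and 7/9 = 7/9
Find common denominator: LCD = 63
Convert: 45/63 and 49/63
Difference = |45 - 49|/63 = 4/63
Simplified = 4/63

4/63


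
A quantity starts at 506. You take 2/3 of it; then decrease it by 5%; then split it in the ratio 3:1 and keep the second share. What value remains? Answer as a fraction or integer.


Start with 506.
Step 1: Take 2/3: 506 * 2/3 = 1012/3
Step 2: Decrease by 5%: 1012/3 * 95/100 = 4807/15
Step 3: Split 3:1, second share = 4807/15 * 1/4 = 4807/60
Final result = 4807/60

4807/60


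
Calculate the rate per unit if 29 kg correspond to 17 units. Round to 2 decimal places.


Total kg = 29
Number of units = 17
Unit rate = 29 / 17
= 1.71 kg per unit

1.71


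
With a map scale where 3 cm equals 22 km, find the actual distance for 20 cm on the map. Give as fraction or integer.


Map scale: 3 cm = 22 km
Measured distance on map = 20 cm
Set up proportion: 20 * 22 / 3
= 440 / 3
= 440/3 km

440/3


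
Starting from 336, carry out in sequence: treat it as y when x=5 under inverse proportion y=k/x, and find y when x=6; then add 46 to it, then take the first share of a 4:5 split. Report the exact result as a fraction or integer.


Start with 336.
Step 1: Inverse prop: k = (336)*5; new y = k/6 = 336*5/6 = 280
Step 2: Add 46: 280+46=326; split 4:5 first = 326*4/9 = 1304/9
Final result = 1304/9

1304/9


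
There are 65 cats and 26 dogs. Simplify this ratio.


Find GCD(65, 26)
GCD = 13
Divide both by 13: 65/13 = 5, 26/13 = 2
Simplified ratio = 5:2

5:2


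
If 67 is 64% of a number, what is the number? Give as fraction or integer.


Given: 67 is 64% of the whole
Set up: 67 = 64/100 * whole
whole = 67 * 100 / 64
whole = 6700 / 64
whole = 1675/16

1675/16


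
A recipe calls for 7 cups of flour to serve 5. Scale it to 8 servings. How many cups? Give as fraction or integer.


Original: 7 cups for 5 servings
Target servings = 8
Scaling factor = 8/5
New amount = 7 * 8/5
= 56/5
= 56/5 cups

56/5


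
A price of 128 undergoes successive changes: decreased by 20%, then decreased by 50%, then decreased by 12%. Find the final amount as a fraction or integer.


Start: 128
Step 1: decrease by 20% => multiply by 80/100
  128 * 80/100 = 512/5
Step 2: decrease by 50% => multiply by 50/100
  512/5 * 50/100 = 256/5
Step 3: decrease by 12% => multiply by 88/100
  256/5 * 88/100 = 5632/125
Final value = 5632/125

5632/125


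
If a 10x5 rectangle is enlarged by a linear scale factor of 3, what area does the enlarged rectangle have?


Original dimensions: 10 x 5
Enlargement factor = 3
New width = 10 * 3 = 30
New height = 5 * 3 = 15
New area = 30 * 15 = 450

450


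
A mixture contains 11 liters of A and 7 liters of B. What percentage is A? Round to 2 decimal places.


Volume of A = 11 L
Volume of B = 7 L
Total volume = 11 + 7 = 18 L
Percentage of A = (11/18) * 100
= 61.11%

61.11


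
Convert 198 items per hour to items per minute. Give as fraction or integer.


Converting from per hour to per minute
Rate = 198 items per hour
Divide by 60: 198/60
= 33/10 items per minute

33/10


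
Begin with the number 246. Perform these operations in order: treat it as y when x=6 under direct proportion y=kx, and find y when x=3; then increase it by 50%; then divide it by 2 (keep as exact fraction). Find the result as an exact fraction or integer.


Start with 246.
Step 1: Direct prop: k = (246)/6; new y = k*3 = 246*3/6 = 123
Step 2: Increase by 50%: 123 * 150/100 = 369/2
Step 3: Divide by 2: 369/2 / 2 = 369/4
Final result = 369/4

369/4


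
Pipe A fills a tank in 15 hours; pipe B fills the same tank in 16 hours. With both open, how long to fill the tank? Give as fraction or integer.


Rate of A = 1/15 job per hour
Rate of B = 1/16 job per hour
Combined rate = 1/15 + 1/16
Find common denominator: (16 + 15)/(15*16) = 31/240
Combined rate = 31/240 job per hour
Time together = 1 / (31/240) = 240/31 hours

240/31


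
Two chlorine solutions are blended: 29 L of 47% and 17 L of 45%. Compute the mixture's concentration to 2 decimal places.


Solute in mixture 1 = 47% of 29 L = 29*47/100 = 1363/100 L
Solute in mixture 2 = 45% of 17 L = 17*45/100 = 153/20 L
Total solute = 1363/100 + 153/20 = 532/25 L
Total volume = 29 + 17 = 46 L
Final concentration = 532/25/46 * 100 = 46.26%

46.26


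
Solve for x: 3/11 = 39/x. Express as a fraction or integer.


Setting up: 3/11 = 39/x
Cross multiply: 3 * x = 11 * 39
3x = 429
x = 429/3
x = 143

143


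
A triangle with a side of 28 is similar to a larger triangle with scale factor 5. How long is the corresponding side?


Similar triangles have proportional sides
Scale factor = 5
Smaller side = 28
Corresponding larger side = 28 * 5
= 140

140


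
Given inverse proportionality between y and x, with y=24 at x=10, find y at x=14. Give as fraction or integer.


Inverse proportion: y = k/x
Find k: k = 10 * 24 = 240
Compute y at x=14: y = 240/14
y = 120/7

120/7


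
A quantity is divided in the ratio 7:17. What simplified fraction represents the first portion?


Total parts = 7 + 17 = 24
First part fraction = 7/24
Simplify: 7/24 = 7/24

7/24


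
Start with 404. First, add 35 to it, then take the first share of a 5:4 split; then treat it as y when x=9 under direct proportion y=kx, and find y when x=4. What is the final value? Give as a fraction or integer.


Start with 404.
Step 1: Add 35: 404+35=439; split 5:4 first = 439*5/9 = 2195/9
Step 2: Direct prop: k = (2195/9)/9; new y = k*4 = 2195/9*4/9 = 8780/81
Final result = 8780/81

8780/81
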